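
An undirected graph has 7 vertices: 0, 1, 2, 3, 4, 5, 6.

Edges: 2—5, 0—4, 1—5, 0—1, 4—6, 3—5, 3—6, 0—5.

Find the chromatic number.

3

0, 1, 5 form a triangle, so at least 3 colors are needed.
3 colors suffice: color red → {5, 6}; color blue → {0, 2, 3}; color green → {1, 4}. Every edge joins two different colors.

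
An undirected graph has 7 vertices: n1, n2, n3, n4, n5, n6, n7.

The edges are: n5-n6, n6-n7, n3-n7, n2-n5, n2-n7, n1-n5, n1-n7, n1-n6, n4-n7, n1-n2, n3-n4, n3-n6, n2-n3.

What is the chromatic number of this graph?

3

n3, n4, n7 are pairwise adjacent, so at least 3 colors are needed.
One proper 3-coloring: n1=green, n2=blue, n3=green, n4=blue, n5=red, n6=blue, n7=red. Every edge joins two different colors.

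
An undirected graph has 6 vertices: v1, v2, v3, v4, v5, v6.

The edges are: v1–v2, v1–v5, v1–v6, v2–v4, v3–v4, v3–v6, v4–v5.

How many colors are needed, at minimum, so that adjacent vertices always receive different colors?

The cycle v5-v4-v3-v6-v1-v5 has odd length 5, so it cannot be 2-colored; at least 3 colors are needed.
3 colors suffice: color red → {v1, v4}; color blue → {v2, v3, v5}; color green → {v6}. No two adjacent vertices share a color.

3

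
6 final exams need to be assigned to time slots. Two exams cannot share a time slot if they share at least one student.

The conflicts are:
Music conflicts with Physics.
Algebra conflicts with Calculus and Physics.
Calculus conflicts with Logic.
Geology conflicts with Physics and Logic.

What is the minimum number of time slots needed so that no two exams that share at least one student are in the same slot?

The cycle Logic-Calculus-Algebra-Physics-Geology-Logic has odd length 5, so it cannot be 2-colored; at least 3 time slots are needed.
3 time slots suffice: time slot 1 → {Calculus, Physics}; time slot 2 → {Music, Algebra, Geology}; time slot 3 → {Logic}. Each listed conflict is separated.

3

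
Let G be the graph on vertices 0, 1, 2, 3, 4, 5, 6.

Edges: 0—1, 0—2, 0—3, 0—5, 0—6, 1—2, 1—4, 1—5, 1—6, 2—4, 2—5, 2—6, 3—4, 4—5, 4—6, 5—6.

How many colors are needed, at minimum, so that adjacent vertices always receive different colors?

5

1, 2, 4, 5, 6 form a clique, so at least 5 colors are needed.
5 colors suffice: color red → {3, 6}; color blue → {0, 4}; color green → {2}; color yellow → {5}; color purple → {1}. Every edge joins two different colors.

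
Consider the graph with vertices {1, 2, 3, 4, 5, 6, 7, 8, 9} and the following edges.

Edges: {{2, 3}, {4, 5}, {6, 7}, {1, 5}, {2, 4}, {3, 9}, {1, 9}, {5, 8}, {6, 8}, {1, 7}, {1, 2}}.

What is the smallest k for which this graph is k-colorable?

3

The cycle 6-8-5-1-7-6 has odd length 5, so it cannot be 2-colored; at least 3 colors are needed.
3 colors suffice: color a → {1, 3, 4, 6}; color b → {2, 5, 7, 9}; color c → {8}. Each edge has distinct colors on its endpoints.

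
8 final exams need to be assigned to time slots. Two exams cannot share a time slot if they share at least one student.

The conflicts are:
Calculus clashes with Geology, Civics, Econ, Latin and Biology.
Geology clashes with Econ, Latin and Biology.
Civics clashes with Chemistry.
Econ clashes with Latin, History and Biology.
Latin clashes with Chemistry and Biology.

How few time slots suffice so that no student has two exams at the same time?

Calculus, Geology, Econ, Latin, Biology are mutually in conflict, so at least 5 time slots are needed.
5 time slots suffice: Calculus=3, Geology=5, Civics=1, Econ=2, Latin=1, Chemistry=2, History=1, Biology=4. No two conflicting exams share a time slot.

5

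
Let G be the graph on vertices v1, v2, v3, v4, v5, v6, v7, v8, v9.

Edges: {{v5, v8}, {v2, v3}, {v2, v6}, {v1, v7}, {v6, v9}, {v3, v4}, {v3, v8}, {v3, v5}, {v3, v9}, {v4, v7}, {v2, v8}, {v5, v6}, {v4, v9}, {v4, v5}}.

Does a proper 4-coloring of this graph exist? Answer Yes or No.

The chromatic number is 3. v3, v4, v9 are mutually adjacent, so at least 3 colors are needed.
3 colors suffice: color 1 → {v3, v6, v7}; color 2 → {v1, v4, v8}; color 3 → {v2, v5, v9}.
Since 4 ≥ 3, a proper 4-coloring certainly exists.

Yes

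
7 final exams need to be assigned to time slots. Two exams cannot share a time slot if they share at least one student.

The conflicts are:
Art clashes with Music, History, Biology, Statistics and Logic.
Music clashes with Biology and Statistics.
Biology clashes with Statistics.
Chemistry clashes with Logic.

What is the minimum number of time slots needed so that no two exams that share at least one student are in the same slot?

4

Art, Music, Biology, Statistics all conflict with each other, so at least 4 time slots are needed.
A valid assignment using 4 time slots: Art=1, Music=4, History=2, Biology=2, Statistics=3, Chemistry=1, Logic=2. Every pair that conflicts lands in different time slots.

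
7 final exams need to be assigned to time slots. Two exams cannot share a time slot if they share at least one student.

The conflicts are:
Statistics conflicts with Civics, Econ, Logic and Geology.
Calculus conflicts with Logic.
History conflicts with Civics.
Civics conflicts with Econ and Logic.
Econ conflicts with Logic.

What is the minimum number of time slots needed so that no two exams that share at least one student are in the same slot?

Statistics, Civics, Econ, Logic all conflict with each other, so at least 4 time slots are needed.
4 time slots suffice: time slot 1 → {History, Logic, Geology}; time slot 2 → {Statistics, Calculus}; time slot 3 → {Civics}; time slot 4 → {Econ}. Each listed conflict is separated.

4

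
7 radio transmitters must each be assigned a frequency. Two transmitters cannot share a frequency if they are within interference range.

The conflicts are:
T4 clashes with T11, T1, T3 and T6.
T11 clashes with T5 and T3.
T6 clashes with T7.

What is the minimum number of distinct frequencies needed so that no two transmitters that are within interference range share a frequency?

T4, T11, T3 are mutually in conflict, so at least 3 frequencies are needed.
A valid assignment using 3 frequencies: T4=1, T11=2, T5=1, T1=2, T3=3, T6=2, T7=1. Each listed conflict is separated.

3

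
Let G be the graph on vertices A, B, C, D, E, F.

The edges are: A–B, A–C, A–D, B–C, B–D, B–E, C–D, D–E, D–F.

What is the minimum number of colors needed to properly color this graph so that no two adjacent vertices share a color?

4

A, B, C, D form a clique, so at least 4 colors are needed.
4 colors suffice: color 1 → {D}; color 2 → {B, F}; color 3 → {C, E}; color 4 → {A}. Each edge has distinct colors on its endpoints.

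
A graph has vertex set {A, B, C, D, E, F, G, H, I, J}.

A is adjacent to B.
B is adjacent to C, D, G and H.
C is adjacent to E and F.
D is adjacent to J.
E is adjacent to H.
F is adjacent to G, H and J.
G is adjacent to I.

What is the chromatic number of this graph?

3

The cycle D-B-H-F-J-D has odd length 5, so it cannot be 2-colored; at least 3 colors are needed.
A valid assignment using 3 colors: A=2, B=1, C=2, D=2, E=1, F=1, G=2, H=2, I=1, J=3. No two adjacent vertices share a color.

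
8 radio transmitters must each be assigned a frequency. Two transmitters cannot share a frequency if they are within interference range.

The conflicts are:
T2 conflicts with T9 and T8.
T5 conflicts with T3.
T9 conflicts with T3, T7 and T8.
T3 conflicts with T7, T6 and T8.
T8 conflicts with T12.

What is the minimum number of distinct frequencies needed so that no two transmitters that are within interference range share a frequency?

3

T9, T3, T7 are mutually in conflict, so at least 3 frequencies are needed.
3 frequencies suffice: frequency 1 → {T2, T3, T12}; frequency 2 → {T5, T9, T6}; frequency 3 → {T7, T8}. Each listed conflict is separated.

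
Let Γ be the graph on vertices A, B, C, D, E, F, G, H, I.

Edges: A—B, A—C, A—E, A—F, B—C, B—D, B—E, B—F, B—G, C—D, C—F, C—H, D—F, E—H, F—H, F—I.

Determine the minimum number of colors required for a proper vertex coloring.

4

B, C, D, F form a clique, so at least 4 colors are needed.
One proper 4-coloring: A=4, B=1, C=3, D=4, E=2, F=2, G=2, H=1, I=1. Every edge joins two different colors.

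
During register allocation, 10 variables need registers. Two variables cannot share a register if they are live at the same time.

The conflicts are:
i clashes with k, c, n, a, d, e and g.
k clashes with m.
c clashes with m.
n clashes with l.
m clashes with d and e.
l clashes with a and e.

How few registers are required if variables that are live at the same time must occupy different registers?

2

l and e conflict, so at least 2 registers are needed.
2 registers suffice: register 1 → {i, m, l}; register 2 → {k, c, n, a, d, e, g}. No two conflicting variables share a register.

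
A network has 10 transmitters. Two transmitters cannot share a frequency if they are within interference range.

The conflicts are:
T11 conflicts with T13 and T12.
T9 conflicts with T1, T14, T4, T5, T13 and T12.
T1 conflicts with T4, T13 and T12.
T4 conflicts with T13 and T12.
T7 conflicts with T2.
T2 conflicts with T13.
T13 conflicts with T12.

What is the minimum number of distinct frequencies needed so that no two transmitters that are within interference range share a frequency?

T9, T1, T4, T13, T12 are mutually in conflict, so at least 5 frequencies are needed.
5 frequencies suffice: frequency 1 → {T11, T9, T2}; frequency 2 → {T14, T7, T5, T13}; frequency 3 → {T12}; frequency 4 → {T4}; frequency 5 → {T1}. Every pair that conflicts lands in different frequencies.

5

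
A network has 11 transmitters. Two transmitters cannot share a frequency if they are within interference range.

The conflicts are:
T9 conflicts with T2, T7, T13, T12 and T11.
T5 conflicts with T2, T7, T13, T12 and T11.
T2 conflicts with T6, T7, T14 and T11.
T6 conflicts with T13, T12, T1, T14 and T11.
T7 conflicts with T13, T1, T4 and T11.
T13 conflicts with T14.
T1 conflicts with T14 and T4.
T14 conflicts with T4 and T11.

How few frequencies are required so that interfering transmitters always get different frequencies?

4

T9, T2, T7, T11 are mutually in conflict, so at least 4 frequencies are needed.
4 frequencies suffice: frequency 1 → {T6, T7}; frequency 2 → {T13, T12, T1, T11}; frequency 3 → {T9, T5, T14}; frequency 4 → {T2, T4}. No two conflicting transmitters share a frequency.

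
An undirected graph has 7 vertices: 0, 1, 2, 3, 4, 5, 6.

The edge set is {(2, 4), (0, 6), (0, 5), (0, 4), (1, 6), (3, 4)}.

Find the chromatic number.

0 and 4 are adjacent, so at least 2 colors are needed.
A valid assignment using 2 colors: 0=red, 1=red, 2=red, 3=red, 4=blue, 5=blue, 6=blue. No two adjacent vertices share a color.

2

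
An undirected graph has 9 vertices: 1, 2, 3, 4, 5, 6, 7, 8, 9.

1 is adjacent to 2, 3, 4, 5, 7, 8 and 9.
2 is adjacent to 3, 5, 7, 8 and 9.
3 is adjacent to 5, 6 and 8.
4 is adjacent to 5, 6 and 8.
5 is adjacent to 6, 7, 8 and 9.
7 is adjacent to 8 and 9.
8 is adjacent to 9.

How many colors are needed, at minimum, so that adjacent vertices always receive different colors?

6

1, 2, 5, 7, 8, 9 are mutually adjacent (a clique of size 6), so at least 6 colors are needed.
One proper 6-coloring: 1=blue, 2=yellow, 3=purple, 4=yellow, 5=red, 6=blue, 7=purple, 8=green, 9=orange. No two adjacent vertices share a color.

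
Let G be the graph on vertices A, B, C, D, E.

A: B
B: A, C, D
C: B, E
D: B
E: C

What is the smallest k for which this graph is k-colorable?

2

B and D are adjacent, so at least 2 colors are needed.
2 colors suffice: A=2, B=1, C=2, D=2, E=1. No two adjacent vertices share a color.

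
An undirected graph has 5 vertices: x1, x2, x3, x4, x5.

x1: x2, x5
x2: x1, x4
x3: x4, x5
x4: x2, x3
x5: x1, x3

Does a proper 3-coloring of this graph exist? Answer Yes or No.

Yes

The chromatic number is 3. The cycle x1-x5-x3-x4-x2-x1 has odd length 5, so it cannot be 2-colored; at least 3 colors are needed.
A valid assignment using 3 colors: x1=3, x2=1, x3=1, x4=2, x5=2.
That is already a proper 3-coloring.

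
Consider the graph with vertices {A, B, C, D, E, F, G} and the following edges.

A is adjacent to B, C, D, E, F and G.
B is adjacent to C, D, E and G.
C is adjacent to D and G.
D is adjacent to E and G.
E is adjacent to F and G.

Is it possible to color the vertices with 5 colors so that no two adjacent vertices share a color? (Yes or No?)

Yes

The chromatic number is 5. A, B, C, D, G are pairwise adjacent (a clique of size 5), so at least 5 colors are needed.
A valid assignment using 5 colors: A=1, B=2, C=5, D=3, E=5, F=2, G=4.
That is already a proper 5-coloring.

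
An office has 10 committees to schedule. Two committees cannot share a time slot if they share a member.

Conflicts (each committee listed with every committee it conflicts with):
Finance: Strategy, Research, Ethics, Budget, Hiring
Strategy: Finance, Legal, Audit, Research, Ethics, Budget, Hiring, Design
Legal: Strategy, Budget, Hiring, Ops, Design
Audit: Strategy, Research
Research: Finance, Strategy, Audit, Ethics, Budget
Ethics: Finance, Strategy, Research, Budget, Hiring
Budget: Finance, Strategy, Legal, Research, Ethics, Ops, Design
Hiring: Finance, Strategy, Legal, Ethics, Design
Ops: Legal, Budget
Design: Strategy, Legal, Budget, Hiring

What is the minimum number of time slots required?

Finance, Strategy, Research, Ethics, Budget all conflict with each other, so at least 5 time slots are needed.
5 time slots suffice: Finance=5, Strategy=1, Legal=3, Audit=2, Research=3, Ethics=4, Budget=2, Hiring=2, Ops=1, Design=4. Every pair that conflicts lands in different time slots.

5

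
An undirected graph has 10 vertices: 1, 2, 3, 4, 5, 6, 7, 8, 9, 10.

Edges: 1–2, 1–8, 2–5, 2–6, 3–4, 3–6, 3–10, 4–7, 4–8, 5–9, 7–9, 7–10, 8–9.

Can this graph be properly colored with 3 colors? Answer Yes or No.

Yes

The chromatic number is 3. The cycle 8-1-2-5-9-8 has odd length 5, so it cannot be 2-colored; at least 3 colors are needed.
3 colors suffice: color red → {2, 3, 7, 8}; color blue → {1, 4, 6, 9, 10}; color green → {5}.
That is already a proper 3-coloring.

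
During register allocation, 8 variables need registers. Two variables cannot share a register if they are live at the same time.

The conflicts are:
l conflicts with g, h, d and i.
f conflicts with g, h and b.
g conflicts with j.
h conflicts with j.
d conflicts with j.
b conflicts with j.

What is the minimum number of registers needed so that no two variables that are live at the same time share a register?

2

l and i conflict, so at least 2 registers are needed.
Using 2 registers: l=1, f=1, g=2, h=2, d=2, i=2, b=2, j=1. No two conflicting variables share a register.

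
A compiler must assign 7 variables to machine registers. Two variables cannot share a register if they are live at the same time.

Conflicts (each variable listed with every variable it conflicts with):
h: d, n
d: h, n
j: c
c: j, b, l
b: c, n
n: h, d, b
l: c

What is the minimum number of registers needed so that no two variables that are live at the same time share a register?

3

h, d, n are mutually in conflict, so at least 3 registers are needed.
3 registers suffice: register 1 → {c, n}; register 2 → {d, j, b, l}; register 3 → {h}. Each listed conflict is separated.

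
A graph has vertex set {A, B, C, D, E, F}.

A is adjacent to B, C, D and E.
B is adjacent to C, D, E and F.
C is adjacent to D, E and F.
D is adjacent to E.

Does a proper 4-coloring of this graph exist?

No

A, B, C, D, E form a clique, so at least 5 colors are needed.
So 4 colors are not enough.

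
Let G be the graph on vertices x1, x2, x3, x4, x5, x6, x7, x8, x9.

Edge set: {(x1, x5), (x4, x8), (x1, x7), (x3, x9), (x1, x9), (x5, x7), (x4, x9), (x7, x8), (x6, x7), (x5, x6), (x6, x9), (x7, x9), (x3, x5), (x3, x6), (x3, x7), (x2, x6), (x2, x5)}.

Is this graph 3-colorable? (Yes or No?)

No

x3, x6, x7, x9 are mutually adjacent (a clique of size 4), so at least 4 colors are needed.
So 3 colors are not enough.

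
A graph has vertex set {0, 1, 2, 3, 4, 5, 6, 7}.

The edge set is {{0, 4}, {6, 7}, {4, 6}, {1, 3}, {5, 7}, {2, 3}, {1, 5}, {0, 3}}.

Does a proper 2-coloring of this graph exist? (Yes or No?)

The cycle 3-0-4-6-7-5-1-3 has odd length 7, so it cannot be 2-colored; at least 3 colors are needed.
So 2 colors are not enough.

No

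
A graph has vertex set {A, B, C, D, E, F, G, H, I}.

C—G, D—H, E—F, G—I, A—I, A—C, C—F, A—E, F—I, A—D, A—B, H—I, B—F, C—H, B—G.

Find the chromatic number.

B and F are adjacent, so at least 2 colors are needed.
A valid assignment using 2 colors: A=1, B=2, C=2, D=2, E=2, F=1, G=1, H=1, I=2. No two adjacent vertices share a color.

2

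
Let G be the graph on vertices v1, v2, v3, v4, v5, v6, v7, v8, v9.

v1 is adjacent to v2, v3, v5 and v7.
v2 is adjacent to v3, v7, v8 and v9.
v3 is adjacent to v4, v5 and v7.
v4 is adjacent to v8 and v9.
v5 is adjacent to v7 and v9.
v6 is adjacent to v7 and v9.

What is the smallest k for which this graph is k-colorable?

v1, v3, v5, v7 are pairwise adjacent (a clique of size 4), so at least 4 colors are needed.
4 colors suffice: color R → {v7, v8, v9}; color B → {v3, v6}; color G → {v2, v4, v5}; color Y → {v1}. Each edge has distinct colors on its endpoints.

4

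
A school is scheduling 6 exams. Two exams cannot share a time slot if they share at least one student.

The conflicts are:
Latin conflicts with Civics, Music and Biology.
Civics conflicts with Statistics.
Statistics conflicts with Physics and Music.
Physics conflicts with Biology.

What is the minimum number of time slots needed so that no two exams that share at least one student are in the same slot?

3

The cycle Biology-Latin-Civics-Statistics-Physics-Biology has odd length 5, so it cannot be 2-colored; at least 3 time slots are needed.
A valid assignment using 3 time slots: Latin=1, Civics=2, Statistics=1, Physics=3, Music=2, Biology=2. No two conflicting exams share a time slot.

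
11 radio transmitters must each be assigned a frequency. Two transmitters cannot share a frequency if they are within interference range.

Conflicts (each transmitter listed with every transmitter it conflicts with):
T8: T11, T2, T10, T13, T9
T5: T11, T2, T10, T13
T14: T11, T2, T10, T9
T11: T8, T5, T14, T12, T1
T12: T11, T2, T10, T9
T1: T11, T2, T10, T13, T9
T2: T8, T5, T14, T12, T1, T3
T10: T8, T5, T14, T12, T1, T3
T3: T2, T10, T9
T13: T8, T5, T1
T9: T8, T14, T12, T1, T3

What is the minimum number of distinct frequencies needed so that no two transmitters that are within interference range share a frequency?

T11 and T12 conflict, so at least 2 frequencies are needed.
A valid assignment using 2 frequencies: T8=2, T5=2, T14=2, T11=1, T12=2, T1=2, T2=1, T10=1, T3=2, T13=1, T9=1. No two conflicting transmitters share a frequency.

2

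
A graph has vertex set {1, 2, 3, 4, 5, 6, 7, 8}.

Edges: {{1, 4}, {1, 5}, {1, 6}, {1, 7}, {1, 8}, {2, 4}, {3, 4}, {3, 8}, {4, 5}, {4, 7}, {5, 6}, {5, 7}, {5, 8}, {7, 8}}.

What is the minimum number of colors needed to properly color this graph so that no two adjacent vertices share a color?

4

1, 5, 7, 8 are pairwise adjacent (a clique of size 4), so at least 4 colors are needed.
4 colors suffice: 1=red, 2=red, 3=red, 4=blue, 5=green, 6=blue, 7=yellow, 8=blue. No two adjacent vertices share a color.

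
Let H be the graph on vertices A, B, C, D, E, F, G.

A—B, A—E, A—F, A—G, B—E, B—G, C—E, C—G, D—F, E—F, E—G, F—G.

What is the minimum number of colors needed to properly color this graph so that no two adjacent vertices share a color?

A, B, E, G are mutually adjacent (a clique of size 4), so at least 4 colors are needed.
One proper 4-coloring: A=3, B=4, C=3, D=1, E=1, F=4, G=2. No two adjacent vertices share a color.

4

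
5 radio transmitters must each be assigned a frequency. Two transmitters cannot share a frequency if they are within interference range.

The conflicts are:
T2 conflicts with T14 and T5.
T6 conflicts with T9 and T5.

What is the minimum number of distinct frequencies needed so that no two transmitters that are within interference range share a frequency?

2

T6 and T5 conflict, so at least 2 frequencies are needed.
Using 2 frequencies: T2=2, T14=1, T6=2, T9=1, T5=1. Each listed conflict is separated.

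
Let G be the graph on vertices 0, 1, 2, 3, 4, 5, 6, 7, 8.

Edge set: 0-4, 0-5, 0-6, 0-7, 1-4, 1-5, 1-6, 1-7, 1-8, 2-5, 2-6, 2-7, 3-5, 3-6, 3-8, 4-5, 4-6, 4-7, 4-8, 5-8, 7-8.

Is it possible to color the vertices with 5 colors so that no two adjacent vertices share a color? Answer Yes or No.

The chromatic number is 4. 1, 4, 7, 8 are mutually adjacent (a clique of size 4), so at least 4 colors are needed.
4 colors suffice: color red → {2, 3, 4}; color blue → {5, 6, 7}; color green → {0, 1}; color yellow → {8}.
Since 5 ≥ 4, a proper 5-coloring certainly exists.

Yes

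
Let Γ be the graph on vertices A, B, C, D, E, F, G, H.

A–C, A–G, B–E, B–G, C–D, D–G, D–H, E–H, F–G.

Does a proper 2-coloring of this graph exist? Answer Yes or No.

The cycle D-H-E-B-G-D has odd length 5, so it cannot be 2-colored; at least 3 colors are needed.
So 2 colors are not enough.

No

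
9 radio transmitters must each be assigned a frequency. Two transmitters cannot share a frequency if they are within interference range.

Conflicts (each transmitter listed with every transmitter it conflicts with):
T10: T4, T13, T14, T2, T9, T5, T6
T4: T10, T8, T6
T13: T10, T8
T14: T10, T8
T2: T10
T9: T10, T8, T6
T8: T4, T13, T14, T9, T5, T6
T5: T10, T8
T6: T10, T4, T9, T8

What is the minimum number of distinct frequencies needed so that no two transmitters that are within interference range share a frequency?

3

T4, T8, T6 all conflict with each other, so at least 3 frequencies are needed.
A valid assignment using 3 frequencies: T10=1, T4=3, T13=2, T14=2, T2=2, T9=3, T8=1, T5=2, T6=2. No two conflicting transmitters share a frequency.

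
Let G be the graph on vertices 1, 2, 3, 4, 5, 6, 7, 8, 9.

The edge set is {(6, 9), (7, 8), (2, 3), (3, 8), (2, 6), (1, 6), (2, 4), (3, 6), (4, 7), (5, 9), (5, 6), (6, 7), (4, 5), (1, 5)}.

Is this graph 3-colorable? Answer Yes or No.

The chromatic number is 3. 1, 5, 6 are pairwise adjacent, so at least 3 colors are needed.
One proper 3-coloring: 1=c, 2=c, 3=b, 4=a, 5=b, 6=a, 7=b, 8=a, 9=c.
That is already a proper 3-coloring.

Yes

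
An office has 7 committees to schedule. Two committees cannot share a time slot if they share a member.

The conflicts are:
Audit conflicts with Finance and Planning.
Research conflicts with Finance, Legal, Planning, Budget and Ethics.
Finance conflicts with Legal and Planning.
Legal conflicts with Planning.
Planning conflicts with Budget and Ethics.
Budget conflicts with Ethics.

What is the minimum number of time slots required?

4

Research, Finance, Legal, Planning are mutually in conflict, so at least 4 time slots are needed.
4 time slots suffice: time slot 1 → {Planning}; time slot 2 → {Audit, Research}; time slot 3 → {Finance, Ethics}; time slot 4 → {Legal, Budget}. Each listed conflict is separated.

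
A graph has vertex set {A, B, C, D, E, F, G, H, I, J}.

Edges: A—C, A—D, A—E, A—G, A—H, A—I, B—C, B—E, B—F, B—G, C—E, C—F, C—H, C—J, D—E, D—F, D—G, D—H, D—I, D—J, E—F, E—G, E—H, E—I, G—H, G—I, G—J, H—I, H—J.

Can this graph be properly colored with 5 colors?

A, D, E, G, H, I are mutually adjacent (a clique of size 6), so at least 6 colors are needed.
So 5 colors are not enough.

No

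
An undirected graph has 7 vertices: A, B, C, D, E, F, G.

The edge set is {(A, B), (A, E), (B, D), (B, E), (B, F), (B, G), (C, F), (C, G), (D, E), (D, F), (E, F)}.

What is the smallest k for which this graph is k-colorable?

4

B, D, E, F form a clique, so at least 4 colors are needed.
One proper 4-coloring: A=3, B=1, C=1, D=4, E=2, F=3, G=2. No two adjacent vertices share a color.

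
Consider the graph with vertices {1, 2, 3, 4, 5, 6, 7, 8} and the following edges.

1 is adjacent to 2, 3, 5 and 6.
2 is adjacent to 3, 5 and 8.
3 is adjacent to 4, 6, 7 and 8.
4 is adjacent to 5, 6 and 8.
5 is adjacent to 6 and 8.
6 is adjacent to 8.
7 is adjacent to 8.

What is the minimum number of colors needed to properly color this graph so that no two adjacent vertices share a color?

4

3, 4, 6, 8 form a clique, so at least 4 colors are needed.
One proper 4-coloring: 1=a, 2=c, 3=b, 4=d, 5=b, 6=c, 7=c, 8=a. Every edge joins two different colors.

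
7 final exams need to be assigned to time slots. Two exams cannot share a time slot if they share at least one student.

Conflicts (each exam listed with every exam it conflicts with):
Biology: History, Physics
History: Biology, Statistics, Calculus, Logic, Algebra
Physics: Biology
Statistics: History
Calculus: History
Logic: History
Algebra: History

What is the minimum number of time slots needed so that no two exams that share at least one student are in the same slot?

2

History and Algebra conflict, so at least 2 time slots are needed.
2 time slots suffice: time slot 1 → {History, Physics}; time slot 2 → {Biology, Statistics, Calculus, Logic, Algebra}. Every pair that conflicts lands in different time slots.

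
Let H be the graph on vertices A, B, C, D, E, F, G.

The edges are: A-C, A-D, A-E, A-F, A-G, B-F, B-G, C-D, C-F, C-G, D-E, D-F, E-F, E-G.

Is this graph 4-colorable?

The chromatic number is 4. A, C, D, F form a clique, so at least 4 colors are needed.
4 colors suffice: color red → {A, B}; color blue → {F, G}; color green → {D}; color yellow → {C, E}.
That is already a proper 4-coloring.

Yes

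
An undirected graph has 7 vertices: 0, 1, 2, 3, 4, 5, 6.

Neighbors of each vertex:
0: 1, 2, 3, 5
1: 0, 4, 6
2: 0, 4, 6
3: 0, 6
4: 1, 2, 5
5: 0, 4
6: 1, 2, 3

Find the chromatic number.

2

4 and 5 are adjacent, so at least 2 colors are needed.
2 colors suffice: color a → {0, 4, 6}; color b → {1, 2, 3, 5}. Each edge has distinct colors on its endpoints.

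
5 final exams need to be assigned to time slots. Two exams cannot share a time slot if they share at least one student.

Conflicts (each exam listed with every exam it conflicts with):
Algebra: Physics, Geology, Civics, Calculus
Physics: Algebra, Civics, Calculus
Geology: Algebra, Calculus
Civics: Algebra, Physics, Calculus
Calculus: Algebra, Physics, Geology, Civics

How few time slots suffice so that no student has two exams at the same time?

Algebra, Physics, Civics, Calculus all conflict with each other, so at least 4 time slots are needed.
4 time slots suffice: time slot 1 → {Algebra}; time slot 2 → {Calculus}; time slot 3 → {Geology, Civics}; time slot 4 → {Physics}. Every pair that conflicts lands in different time slots.

4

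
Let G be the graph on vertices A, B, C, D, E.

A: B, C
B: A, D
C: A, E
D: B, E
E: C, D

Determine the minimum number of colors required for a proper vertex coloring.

The cycle D-E-C-A-B-D has odd length 5, so it cannot be 2-colored; at least 3 colors are needed.
3 colors suffice: color 1 → {B, C}; color 2 → {A, D}; color 3 → {E}. Every edge joins two different colors.

3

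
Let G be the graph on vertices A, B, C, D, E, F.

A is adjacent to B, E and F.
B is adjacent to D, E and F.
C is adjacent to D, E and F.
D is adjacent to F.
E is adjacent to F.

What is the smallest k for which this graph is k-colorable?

A, B, E, F are mutually adjacent (a clique of size 4), so at least 4 colors are needed.
4 colors suffice: color red → {F}; color blue → {B, C}; color green → {D, E}; color yellow → {A}. Every edge joins two different colors.

4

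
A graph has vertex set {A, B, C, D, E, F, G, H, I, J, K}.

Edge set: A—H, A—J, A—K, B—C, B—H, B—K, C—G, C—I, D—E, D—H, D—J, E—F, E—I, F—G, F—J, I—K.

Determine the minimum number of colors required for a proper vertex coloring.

The cycle G-C-I-E-F-G has odd length 5, so it cannot be 2-colored; at least 3 colors are needed.
3 colors suffice: A=green, B=red, C=blue, D=green, E=blue, F=green, G=red, H=blue, I=red, J=red, K=blue. No two adjacent vertices share a color.

3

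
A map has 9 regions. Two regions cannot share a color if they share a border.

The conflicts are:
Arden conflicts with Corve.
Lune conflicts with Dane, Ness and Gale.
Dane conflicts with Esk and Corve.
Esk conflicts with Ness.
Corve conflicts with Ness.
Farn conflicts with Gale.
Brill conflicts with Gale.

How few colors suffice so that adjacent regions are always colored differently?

2

Dane and Esk conflict, so at least 2 colors are needed.
2 colors suffice: color 1 → {Arden, Dane, Ness, Gale}; color 2 → {Lune, Esk, Corve, Farn, Brill}. No two conflicting regions share a color.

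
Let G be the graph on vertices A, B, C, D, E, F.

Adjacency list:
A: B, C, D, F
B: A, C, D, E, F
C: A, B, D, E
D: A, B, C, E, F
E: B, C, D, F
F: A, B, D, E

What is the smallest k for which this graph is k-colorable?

A, B, C, D are pairwise adjacent (a clique of size 4), so at least 4 colors are needed.
4 colors suffice: color 1 → {D}; color 2 → {B}; color 3 → {C, F}; color 4 → {A, E}. No two adjacent vertices share a color.

4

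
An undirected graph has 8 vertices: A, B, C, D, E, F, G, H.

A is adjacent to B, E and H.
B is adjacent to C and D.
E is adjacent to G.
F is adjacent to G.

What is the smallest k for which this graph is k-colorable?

E and G are adjacent, so at least 2 colors are needed.
One proper 2-coloring: A=2, B=1, C=2, D=2, E=1, F=1, G=2, H=1. Each edge has distinct colors on its endpoints.

2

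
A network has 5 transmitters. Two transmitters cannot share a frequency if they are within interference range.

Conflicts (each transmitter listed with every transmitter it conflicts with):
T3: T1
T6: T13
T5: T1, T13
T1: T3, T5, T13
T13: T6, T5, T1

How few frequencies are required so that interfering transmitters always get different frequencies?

3

T5, T1, T13 all conflict with each other, so at least 3 frequencies are needed.
3 frequencies suffice: frequency 1 → {T3, T13}; frequency 2 → {T6, T1}; frequency 3 → {T5}. Each listed conflict is separated.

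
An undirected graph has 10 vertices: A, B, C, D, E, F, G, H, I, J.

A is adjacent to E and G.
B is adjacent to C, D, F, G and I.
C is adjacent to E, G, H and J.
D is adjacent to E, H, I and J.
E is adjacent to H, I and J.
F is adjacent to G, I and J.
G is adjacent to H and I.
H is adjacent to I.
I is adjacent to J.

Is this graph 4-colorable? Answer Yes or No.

The chromatic number is 4. D, E, H, I form a clique, so at least 4 colors are needed.
4 colors suffice: color 1 → {A, C, I}; color 2 → {E, G}; color 3 → {B, H, J}; color 4 → {D, F}.
That is already a proper 4-coloring.

Yes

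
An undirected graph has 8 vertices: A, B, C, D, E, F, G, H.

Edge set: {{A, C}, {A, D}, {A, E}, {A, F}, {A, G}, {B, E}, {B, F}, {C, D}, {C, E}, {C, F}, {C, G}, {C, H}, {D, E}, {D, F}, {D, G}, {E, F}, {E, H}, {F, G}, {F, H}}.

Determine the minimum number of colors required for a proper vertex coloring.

5

A, C, D, E, F form a clique, so at least 5 colors are needed.
5 colors suffice: color 1 → {F}; color 2 → {B, C}; color 3 → {E, G}; color 4 → {D, H}; color 5 → {A}. No two adjacent vertices share a color.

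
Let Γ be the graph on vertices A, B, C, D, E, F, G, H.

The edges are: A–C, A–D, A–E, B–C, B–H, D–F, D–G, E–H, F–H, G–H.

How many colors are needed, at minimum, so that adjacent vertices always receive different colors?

The cycle C-B-H-E-A-C has odd length 5, so it cannot be 2-colored; at least 3 colors are needed.
3 colors suffice: A=1, B=2, C=3, D=2, E=2, F=3, G=3, H=1. Every edge joins two different colors.

3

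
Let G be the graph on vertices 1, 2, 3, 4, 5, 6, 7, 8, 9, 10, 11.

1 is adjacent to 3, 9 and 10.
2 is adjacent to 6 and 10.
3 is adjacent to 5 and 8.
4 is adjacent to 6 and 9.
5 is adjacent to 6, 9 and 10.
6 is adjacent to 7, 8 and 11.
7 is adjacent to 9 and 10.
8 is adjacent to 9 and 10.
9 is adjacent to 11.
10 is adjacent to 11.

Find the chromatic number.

8 and 10 are adjacent, so at least 2 colors are needed.
2 colors suffice: color a → {3, 6, 9, 10}; color b → {1, 2, 4, 5, 7, 8, 11}. Every edge joins two different colors.

2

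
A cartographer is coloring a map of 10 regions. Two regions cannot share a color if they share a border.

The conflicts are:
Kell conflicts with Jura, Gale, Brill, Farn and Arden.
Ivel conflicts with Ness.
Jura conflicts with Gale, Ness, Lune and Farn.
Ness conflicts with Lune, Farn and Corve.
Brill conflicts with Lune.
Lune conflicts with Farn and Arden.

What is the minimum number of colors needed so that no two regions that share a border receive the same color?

4

Jura, Ness, Lune, Farn are mutually in conflict, so at least 4 colors are needed.
4 colors suffice: color 1 → {Kell, Ivel, Lune, Corve}; color 2 → {Gale, Ness, Brill, Arden}; color 3 → {Jura}; color 4 → {Farn}. Each listed conflict is separated.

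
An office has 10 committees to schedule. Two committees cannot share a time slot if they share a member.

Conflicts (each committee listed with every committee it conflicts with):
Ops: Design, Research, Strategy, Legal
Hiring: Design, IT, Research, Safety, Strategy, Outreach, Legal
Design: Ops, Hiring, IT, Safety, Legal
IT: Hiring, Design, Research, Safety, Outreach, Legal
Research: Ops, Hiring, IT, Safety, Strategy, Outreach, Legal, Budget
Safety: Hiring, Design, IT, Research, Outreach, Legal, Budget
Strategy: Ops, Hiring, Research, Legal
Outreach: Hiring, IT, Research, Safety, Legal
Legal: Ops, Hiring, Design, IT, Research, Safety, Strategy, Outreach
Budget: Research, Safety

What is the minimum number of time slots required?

Hiring, IT, Research, Safety, Outreach, Legal all conflict with each other, so at least 6 time slots are needed.
6 time slots suffice: time slot 1 → {Design, Research}; time slot 2 → {Legal, Budget}; time slot 3 → {Ops, Hiring}; time slot 4 → {Safety, Strategy}; time slot 5 → {IT}; time slot 6 → {Outreach}. Every pair that conflicts lands in different time slots.

6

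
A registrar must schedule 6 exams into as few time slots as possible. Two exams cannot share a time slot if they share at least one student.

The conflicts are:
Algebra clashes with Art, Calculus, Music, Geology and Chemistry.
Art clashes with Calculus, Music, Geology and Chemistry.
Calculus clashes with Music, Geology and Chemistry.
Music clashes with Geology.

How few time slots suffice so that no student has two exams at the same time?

Algebra, Art, Calculus, Music, Geology pairwise conflict, so at least 5 time slots are needed.
5 time slots suffice: time slot 1 → {Art}; time slot 2 → {Algebra}; time slot 3 → {Calculus}; time slot 4 → {Geology, Chemistry}; time slot 5 → {Music}. No two conflicting exams share a time slot.

5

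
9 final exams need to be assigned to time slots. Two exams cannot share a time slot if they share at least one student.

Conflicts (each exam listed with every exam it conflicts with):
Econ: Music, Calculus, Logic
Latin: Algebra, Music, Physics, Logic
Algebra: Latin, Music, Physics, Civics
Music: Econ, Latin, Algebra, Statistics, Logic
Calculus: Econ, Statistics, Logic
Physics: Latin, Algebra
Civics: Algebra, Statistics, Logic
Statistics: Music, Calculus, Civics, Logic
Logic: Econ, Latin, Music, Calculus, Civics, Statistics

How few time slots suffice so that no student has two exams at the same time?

Latin, Algebra, Physics all conflict with each other, so at least 3 time slots are needed.
3 time slots suffice: Econ=3, Latin=3, Algebra=1, Music=2, Calculus=2, Physics=2, Civics=2, Statistics=3, Logic=1. Every pair that conflicts lands in different time slots.

3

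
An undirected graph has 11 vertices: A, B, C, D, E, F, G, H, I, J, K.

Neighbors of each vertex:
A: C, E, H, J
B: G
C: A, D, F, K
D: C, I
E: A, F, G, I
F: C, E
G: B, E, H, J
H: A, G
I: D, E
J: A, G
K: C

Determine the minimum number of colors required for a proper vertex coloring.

The cycle A-E-I-D-C-A has odd length 5, so it cannot be 2-colored; at least 3 colors are needed.
3 colors suffice: color 1 → {A, F, G, I, K}; color 2 → {B, C, E, H, J}; color 3 → {D}. Each edge has distinct colors on its endpoints.

3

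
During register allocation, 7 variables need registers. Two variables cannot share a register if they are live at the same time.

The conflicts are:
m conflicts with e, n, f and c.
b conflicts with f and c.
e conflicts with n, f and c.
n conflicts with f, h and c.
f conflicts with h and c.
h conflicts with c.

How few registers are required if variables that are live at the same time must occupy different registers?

m, e, n, f, c pairwise conflict, so at least 5 registers are needed.
5 registers suffice: register 1 → {f}; register 2 → {c}; register 3 → {b, n}; register 4 → {e, h}; register 5 → {m}. Every pair that conflicts lands in different registers.

5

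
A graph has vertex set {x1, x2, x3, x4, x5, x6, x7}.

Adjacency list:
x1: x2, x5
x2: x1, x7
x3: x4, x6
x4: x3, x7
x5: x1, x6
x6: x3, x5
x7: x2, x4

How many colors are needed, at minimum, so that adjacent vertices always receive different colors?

The cycle x6-x3-x4-x7-x2-x1-x5-x6 has odd length 7, so it cannot be 2-colored; at least 3 colors are needed.
3 colors suffice: color 1 → {x1, x6, x7}; color 2 → {x2, x4, x5}; color 3 → {x3}. No two adjacent vertices share a color.

3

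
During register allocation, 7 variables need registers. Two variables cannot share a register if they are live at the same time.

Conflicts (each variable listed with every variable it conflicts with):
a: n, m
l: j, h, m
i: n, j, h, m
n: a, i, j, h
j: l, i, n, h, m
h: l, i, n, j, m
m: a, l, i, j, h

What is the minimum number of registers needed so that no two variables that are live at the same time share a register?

l, j, h, m pairwise conflict, so at least 4 registers are needed.
Using 4 registers: a=2, l=4, i=4, n=1, j=2, h=3, m=1. No two conflicting variables share a register.

4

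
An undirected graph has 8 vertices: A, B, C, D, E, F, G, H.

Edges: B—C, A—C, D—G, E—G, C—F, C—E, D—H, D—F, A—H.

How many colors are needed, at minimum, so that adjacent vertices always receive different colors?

3

The cycle G-E-C-F-D-G has odd length 5, so it cannot be 2-colored; at least 3 colors are needed.
3 colors suffice: color red → {C, D}; color blue → {B, E, F, H}; color green → {A, G}. No two adjacent vertices share a color.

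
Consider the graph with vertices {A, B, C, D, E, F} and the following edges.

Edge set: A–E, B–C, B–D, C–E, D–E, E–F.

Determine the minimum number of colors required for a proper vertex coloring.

E and F are adjacent, so at least 2 colors are needed.
One proper 2-coloring: A=2, B=1, C=2, D=2, E=1, F=2. No two adjacent vertices share a color.

2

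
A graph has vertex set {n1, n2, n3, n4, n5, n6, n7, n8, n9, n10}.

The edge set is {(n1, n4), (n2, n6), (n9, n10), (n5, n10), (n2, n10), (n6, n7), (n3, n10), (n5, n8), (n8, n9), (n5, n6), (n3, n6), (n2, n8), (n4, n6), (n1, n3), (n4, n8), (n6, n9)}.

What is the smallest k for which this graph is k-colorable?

n5 and n6 are adjacent, so at least 2 colors are needed.
2 colors suffice: color 1 → {n1, n6, n8, n10}; color 2 → {n2, n3, n4, n5, n7, n9}. No two adjacent vertices share a color.

2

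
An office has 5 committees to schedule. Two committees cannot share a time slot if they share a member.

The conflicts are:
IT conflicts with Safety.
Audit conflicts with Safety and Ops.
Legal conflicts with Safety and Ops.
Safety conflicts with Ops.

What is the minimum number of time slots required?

Audit, Safety, Ops are mutually in conflict, so at least 3 time slots are needed.
A valid assignment using 3 time slots: IT=2, Audit=3, Legal=3, Safety=1, Ops=2. Every pair that conflicts lands in different time slots.

3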